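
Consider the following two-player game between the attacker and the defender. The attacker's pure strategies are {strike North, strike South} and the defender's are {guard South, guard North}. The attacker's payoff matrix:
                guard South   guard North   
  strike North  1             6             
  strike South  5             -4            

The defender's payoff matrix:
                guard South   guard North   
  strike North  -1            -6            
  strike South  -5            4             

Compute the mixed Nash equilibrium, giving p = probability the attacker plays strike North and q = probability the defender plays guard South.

In a mixed equilibrium the defender is indifferent between guard South and guard North; this condition fixes p.
  the defender's payoff to guard South: p·(-1) + (1−p)·(-5) = 4p - 5
  the defender's payoff to guard North: p·(-6) + (1−p)·4 = -10p + 4
  4p - 5 = -10p + 4  ⇒  14p = 9  ⇒  p = 9/14.
The defender's mix must leave the attacker indifferent between strike North and strike South.
  the attacker's payoff to strike North: q·1 + (1−q)·6 = -5q + 6
  the attacker's payoff to strike South: q·5 + (1−q)·(-4) = 9q - 4
  -5q + 6 = 9q - 4  ⇒  -14q = -10  ⇒  q = 5/7.

p = 9/14, q = 5/7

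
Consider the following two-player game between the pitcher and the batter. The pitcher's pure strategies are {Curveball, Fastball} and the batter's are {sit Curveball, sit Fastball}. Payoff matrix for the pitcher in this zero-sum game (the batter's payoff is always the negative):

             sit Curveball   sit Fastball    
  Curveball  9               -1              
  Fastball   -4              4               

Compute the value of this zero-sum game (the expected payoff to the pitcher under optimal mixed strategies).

v = 16/9

In a mixed equilibrium the pitcher is indifferent between Curveball and Fastball; this condition fixes q.
  the pitcher's expected payoff from Curveball: q·9 + (1−q)·(-1) = 10q - 1
  the pitcher's expected payoff from Fastball: q·(-4) + (1−q)·4 = -8q + 4
  10q - 1 = -8q + 4  ⇒  18q = 5  ⇒  q = 5/18.
The value is the pitcher's expected payoff against this mix (using Curveball): (5/18)·9 + (13/18)·(-1) = 16/9.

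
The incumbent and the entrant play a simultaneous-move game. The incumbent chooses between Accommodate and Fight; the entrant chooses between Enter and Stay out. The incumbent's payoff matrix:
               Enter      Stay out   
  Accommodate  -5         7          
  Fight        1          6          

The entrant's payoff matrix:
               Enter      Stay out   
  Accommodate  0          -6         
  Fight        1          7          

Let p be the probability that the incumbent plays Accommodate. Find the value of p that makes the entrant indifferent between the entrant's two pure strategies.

Set the entrant's expected payoff from Enter equal to that from Stay out:
  the entrant's payoff to Enter: p·0 + (1−p)·1 = -p + 1
  the entrant's payoff to Stay out: p·(-6) + (1−p)·7 = -13p + 7
  -p + 1 = -13p + 7  ⇒  12p = 6  ⇒  p = 1/2.

p = 1/2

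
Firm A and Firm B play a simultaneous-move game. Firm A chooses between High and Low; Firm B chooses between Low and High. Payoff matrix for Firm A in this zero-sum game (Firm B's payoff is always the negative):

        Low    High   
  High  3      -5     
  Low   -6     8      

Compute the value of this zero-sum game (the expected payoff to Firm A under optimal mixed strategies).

In a mixed equilibrium Firm A is indifferent between High and Low; this condition fixes q.
  Firm A's expected payoff from High: q·3 + (1−q)·(-5) = 8q - 5
  Firm A's expected payoff from Low: q·(-6) + (1−q)·8 = -14q + 8
  8q - 5 = -14q + 8  ⇒  22q = 13  ⇒  q = 13/22.
The value is Firm A's expected payoff against this mix (using High): (13/22)·3 + (9/22)·(-5) = -3/11.

v = -3/11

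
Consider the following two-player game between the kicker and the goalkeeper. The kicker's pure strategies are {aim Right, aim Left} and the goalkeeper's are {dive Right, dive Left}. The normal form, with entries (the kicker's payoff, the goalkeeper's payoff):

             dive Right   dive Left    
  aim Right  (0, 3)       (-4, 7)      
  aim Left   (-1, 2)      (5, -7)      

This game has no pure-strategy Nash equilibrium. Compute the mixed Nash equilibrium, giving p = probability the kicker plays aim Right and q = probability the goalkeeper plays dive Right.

In a mixed equilibrium the goalkeeper is indifferent between dive Right and dive Left; this condition fixes p.
  the goalkeeper's payoff from dive Right: p·3 + (1−p)·2 = p + 2
  the goalkeeper's payoff from dive Left: p·7 + (1−p)·(-7) = 14p - 7
  p + 2 = 14p - 7  ⇒  -13p = -9  ⇒  p = 9/13.
For the kicker to be willing to mix, the kicker must be indifferent between aim Right and aim Left, which pins down the goalkeeper's mix.
  the kicker's expected payoff from aim Right: q·0 + (1−q)·(-4) = 4q - 4
  the kicker's expected payoff from aim Left: q·(-1) + (1−q)·5 = -6q + 5
  4q - 4 = -6q + 5  ⇒  10q = 9  ⇒  q = 9/10.

p = 9/13, q = 9/10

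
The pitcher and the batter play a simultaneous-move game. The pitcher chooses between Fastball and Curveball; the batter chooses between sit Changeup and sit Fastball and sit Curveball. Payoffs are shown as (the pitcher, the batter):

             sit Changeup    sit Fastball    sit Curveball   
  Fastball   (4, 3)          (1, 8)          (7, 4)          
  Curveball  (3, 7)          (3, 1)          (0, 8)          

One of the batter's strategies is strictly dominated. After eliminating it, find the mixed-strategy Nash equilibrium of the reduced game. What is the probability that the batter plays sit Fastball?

The batter's strategy sit Changeup is strictly dominated by sit Curveball: 4 > 3 and 8 > 7. Eliminate sit Changeup.
The batter's mix must leave the pitcher indifferent between Fastball and Curveball.
  the pitcher's expected payoff from Fastball: q·1 + (1−q)·7 = -6q + 7
  the pitcher's expected payoff from Curveball: q·3 + (1−q)·0 = 3q
  -6q + 7 = 3q  ⇒  -9q = -7  ⇒  q = 7/9.

q = 7/9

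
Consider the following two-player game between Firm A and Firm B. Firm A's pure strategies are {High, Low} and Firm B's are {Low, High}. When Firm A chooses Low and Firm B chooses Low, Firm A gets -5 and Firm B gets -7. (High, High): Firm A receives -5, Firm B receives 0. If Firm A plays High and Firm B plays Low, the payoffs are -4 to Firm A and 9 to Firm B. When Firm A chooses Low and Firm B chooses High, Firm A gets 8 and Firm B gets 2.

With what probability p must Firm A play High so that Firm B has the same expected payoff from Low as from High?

p = 1/2

For Firm B to be willing to mix, Firm B must be indifferent between Low and High, which pins down Firm A's mix.
  Firm B's expected payoff from Low: p·9 + (1−p)·(-7) = 16p - 7
  Firm B's expected payoff from High: p·0 + (1−p)·2 = -2p + 2
  16p - 7 = -2p + 2  ⇒  18p = 9  ⇒  p = 1/2.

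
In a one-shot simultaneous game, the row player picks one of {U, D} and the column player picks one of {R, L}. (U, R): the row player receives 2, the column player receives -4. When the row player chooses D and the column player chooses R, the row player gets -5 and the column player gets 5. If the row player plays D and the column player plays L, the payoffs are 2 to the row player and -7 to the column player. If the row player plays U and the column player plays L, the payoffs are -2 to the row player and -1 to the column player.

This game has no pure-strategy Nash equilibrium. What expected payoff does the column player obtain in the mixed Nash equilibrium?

-11/5

The column player's indifference between R and L determines the row player's mixing probability p:
  the column player's payoff from R: p·(-4) + (1−p)·5 = -9p + 5
  the column player's payoff from L: p·(-1) + (1−p)·(-7) = 6p - 7
  -9p + 5 = 6p - 7  ⇒  -15p = -12  ⇒  p = 4/5.
At equilibrium the column player is indifferent across columns, so the column player's payoff equals the payoff from R: (4/5)·(-4) + (1/5)·5 = -11/5.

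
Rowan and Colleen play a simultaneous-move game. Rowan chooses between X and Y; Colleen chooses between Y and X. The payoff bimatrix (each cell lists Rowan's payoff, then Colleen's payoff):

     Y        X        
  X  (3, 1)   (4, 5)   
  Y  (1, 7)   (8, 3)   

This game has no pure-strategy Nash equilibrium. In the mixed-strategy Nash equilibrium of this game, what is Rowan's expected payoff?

For Rowan to be willing to mix, Rowan must be indifferent between X and Y, which pins down Colleen's mix.
  Rowan's expected payoff from X: q·3 + (1−q)·4 = -q + 4
  Rowan's expected payoff from Y: q·1 + (1−q)·8 = -7q + 8
  -q + 4 = -7q + 8  ⇒  6q = 4  ⇒  q = 2/3.
At equilibrium Rowan is indifferent across rows, so Rowan's payoff equals the payoff from X: (2/3)·3 + (1/3)·4 = 10/3.

10/3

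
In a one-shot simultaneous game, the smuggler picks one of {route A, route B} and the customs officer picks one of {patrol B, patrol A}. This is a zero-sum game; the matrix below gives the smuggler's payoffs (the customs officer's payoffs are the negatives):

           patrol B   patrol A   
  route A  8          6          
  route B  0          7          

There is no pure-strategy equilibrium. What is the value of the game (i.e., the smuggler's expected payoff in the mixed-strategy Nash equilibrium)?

In a mixed equilibrium the smuggler is indifferent between route A and route B; this condition fixes q.
  the smuggler's expected payoff from route A: q·8 + (1−q)·6 = 2q + 6
  the smuggler's expected payoff from route B: q·0 + (1−q)·7 = -7q + 7
  2q + 6 = -7q + 7  ⇒  9q = 1  ⇒  q = 1/9.
The value is the smuggler's expected payoff against this mix (using route A): (1/9)·8 + (8/9)·6 = 56/9.

v = 56/9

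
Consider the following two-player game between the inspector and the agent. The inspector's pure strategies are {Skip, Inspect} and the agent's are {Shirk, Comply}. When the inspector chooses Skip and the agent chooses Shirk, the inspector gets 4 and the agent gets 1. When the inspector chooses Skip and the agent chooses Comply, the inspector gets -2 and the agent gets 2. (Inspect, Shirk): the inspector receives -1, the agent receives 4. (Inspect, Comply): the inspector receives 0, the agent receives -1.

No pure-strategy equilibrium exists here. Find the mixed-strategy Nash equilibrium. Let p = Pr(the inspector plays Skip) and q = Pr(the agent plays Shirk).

Set the agent's expected payoff from Shirk equal to that from Comply:
  the agent's payoff from Shirk: p·1 + (1−p)·4 = -3p + 4
  the agent's payoff from Comply: p·2 + (1−p)·(-1) = 3p - 1
  -3p + 4 = 3p - 1  ⇒  -6p = -5  ⇒  p = 5/6.
The inspector's indifference between Skip and Inspect determines the agent's mixing probability q:
  the inspector's expected payoff from Skip: q·4 + (1−q)·(-2) = 6q - 2
  the inspector's expected payoff from Inspect: q·(-1) + (1−q)·0 = -q
  6q - 2 = -q  ⇒  7q = 2  ⇒  q = 2/7.

p = 5/6, q = 2/7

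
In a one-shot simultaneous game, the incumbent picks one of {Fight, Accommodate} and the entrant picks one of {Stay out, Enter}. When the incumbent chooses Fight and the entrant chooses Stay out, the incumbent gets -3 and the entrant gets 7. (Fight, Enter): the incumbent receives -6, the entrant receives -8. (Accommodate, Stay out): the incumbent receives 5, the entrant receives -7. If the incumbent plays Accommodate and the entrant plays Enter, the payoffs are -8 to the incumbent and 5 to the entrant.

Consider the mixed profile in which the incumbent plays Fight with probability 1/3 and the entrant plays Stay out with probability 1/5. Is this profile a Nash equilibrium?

Given the incumbent's mix p = 1/3, the entrant's payoff from Stay out is -7/3 but from Enter is 2/3. The entrant strictly prefers Enter, so the entrant would not mix.
So the proposed profile is not a Nash equilibrium.

No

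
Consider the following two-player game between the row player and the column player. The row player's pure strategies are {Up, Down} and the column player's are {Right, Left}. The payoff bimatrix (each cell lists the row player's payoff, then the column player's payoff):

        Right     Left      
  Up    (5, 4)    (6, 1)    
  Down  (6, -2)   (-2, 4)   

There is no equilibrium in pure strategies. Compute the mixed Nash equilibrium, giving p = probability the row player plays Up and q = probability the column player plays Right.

p = 2/3, q = 8/9

Set the column player's expected payoff from Right equal to that from Left:
  the column player's expected payoff from Right: p·4 + (1−p)·(-2) = 6p - 2
  the column player's expected payoff from Left: p·1 + (1−p)·4 = -3p + 4
  6p - 2 = -3p + 4  ⇒  9p = 6  ⇒  p = 2/3.
The row player's indifference between Up and Down determines the column player's mixing probability q:
  the row player's expected payoff from Up: q·5 + (1−q)·6 = -q + 6
  the row player's expected payoff from Down: q·6 + (1−q)·(-2) = 8q - 2
  -q + 6 = 8q - 2  ⇒  -9q = -8  ⇒  q = 8/9.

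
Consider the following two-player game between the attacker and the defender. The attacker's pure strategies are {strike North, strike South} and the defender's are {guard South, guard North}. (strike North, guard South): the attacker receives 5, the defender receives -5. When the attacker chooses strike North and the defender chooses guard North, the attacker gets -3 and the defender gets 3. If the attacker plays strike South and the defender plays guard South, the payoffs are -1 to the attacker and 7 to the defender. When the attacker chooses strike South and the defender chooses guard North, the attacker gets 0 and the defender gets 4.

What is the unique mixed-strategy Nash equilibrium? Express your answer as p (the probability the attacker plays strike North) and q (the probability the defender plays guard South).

Set the defender's expected payoff from guard South equal to that from guard North:
  the defender's payoff to guard South: p·(-5) + (1−p)·7 = -12p + 7
  the defender's payoff to guard North: p·3 + (1−p)·4 = -p + 4
  -12p + 7 = -p + 4  ⇒  -11p = -3  ⇒  p = 3/11.
The defender's mix must leave the attacker indifferent between strike North and strike South.
  the attacker's payoff from strike North: q·5 + (1−q)·(-3) = 8q - 3
  the attacker's payoff from strike South: q·(-1) + (1−q)·0 = -q
  8q - 3 = -q  ⇒  9q = 3  ⇒  q = 1/3.

p = 3/11, q = 1/3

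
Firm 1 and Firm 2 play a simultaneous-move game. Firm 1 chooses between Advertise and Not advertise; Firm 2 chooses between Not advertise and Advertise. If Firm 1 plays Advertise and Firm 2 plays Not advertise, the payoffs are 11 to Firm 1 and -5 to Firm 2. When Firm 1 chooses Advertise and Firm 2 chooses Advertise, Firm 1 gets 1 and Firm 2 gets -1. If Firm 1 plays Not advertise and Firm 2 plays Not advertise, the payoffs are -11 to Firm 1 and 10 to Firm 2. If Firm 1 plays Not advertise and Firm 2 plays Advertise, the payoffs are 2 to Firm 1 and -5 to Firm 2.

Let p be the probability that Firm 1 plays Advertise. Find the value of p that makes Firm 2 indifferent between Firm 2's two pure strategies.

p = 15/19

Set Firm 2's expected payoff from Not advertise equal to that from Advertise:
  Firm 2's expected payoff from Not advertise: p·(-5) + (1−p)·10 = -15p + 10
  Firm 2's expected payoff from Advertise: p·(-1) + (1−p)·(-5) = 4p - 5
  -15p + 10 = 4p - 5  ⇒  -19p = -15  ⇒  p = 15/19.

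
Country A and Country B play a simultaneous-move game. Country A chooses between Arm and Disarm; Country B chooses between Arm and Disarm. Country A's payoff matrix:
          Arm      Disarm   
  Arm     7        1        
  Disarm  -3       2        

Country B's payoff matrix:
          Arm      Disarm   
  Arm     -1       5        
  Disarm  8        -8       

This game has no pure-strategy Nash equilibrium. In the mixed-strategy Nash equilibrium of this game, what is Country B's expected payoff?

16/11

For Country B to be willing to mix, Country B must be indifferent between Arm and Disarm, which pins down Country A's mix.
  Country B's expected payoff from Arm: p·(-1) + (1−p)·8 = -9p + 8
  Country B's expected payoff from Disarm: p·5 + (1−p)·(-8) = 13p - 8
  -9p + 8 = 13p - 8  ⇒  -22p = -16  ⇒  p = 8/11.
At equilibrium Country B is indifferent across columns, so Country B's payoff equals the payoff from Arm: (8/11)·(-1) + (3/11)·8 = 16/11.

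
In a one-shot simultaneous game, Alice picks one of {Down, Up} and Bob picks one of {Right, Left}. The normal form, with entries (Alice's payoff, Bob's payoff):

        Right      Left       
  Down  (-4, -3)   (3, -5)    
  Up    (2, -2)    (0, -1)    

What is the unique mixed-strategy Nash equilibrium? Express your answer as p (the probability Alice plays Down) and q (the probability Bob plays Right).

Alice's mix must leave Bob indifferent between Right and Left.
  Bob's payoff to Right: p·(-3) + (1−p)·(-2) = -p - 2
  Bob's payoff to Left: p·(-5) + (1−p)·(-1) = -4p - 1
  -p - 2 = -4p - 1  ⇒  3p = 1  ⇒  p = 1/3.
Set Alice's expected payoff from Down equal to that from Up:
  Alice's payoff to Down: q·(-4) + (1−q)·3 = -7q + 3
  Alice's payoff to Up: q·2 + (1−q)·0 = 2q
  -7q + 3 = 2q  ⇒  -9q = -3  ⇒  q = 1/3.

p = 1/3, q = 1/3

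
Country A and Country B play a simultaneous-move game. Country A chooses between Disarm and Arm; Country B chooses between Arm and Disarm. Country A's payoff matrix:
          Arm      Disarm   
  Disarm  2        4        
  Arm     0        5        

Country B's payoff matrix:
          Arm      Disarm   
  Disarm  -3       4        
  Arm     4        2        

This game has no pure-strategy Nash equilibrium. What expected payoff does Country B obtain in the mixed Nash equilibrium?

22/9

For Country B to be willing to mix, Country B must be indifferent between Arm and Disarm, which pins down Country A's mix.
  Country B's payoff to Arm: p·(-3) + (1−p)·4 = -7p + 4
  Country B's payoff to Disarm: p·4 + (1−p)·2 = 2p + 2
  -7p + 4 = 2p + 2  ⇒  -9p = -2  ⇒  p = 2/9.
At equilibrium Country B is indifferent across columns, so Country B's payoff equals the payoff from Arm: (2/9)·(-3) + (7/9)·4 = 22/9.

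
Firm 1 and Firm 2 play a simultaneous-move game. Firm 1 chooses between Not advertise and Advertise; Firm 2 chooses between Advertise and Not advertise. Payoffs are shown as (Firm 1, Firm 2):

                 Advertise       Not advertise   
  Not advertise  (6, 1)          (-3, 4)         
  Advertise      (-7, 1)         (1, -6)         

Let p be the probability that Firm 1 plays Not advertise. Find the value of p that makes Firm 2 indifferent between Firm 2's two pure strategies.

Firm 2's indifference between Advertise and Not advertise determines Firm 1's mixing probability p:
  Firm 2's payoff to Advertise: p·1 + (1−p)·1 = 1
  Firm 2's payoff to Not advertise: p·4 + (1−p)·(-6) = 10p - 6
  1 = 10p - 6  ⇒  -10p = -7  ⇒  p = 7/10.

p = 7/10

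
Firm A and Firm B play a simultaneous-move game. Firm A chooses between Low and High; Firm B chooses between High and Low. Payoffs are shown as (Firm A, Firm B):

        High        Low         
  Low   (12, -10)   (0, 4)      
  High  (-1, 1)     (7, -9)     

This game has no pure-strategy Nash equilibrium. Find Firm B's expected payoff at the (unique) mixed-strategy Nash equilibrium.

Firm B's indifference between High and Low determines Firm A's mixing probability p:
  Firm B's payoff to High: p·(-10) + (1−p)·1 = -11p + 1
  Firm B's payoff to Low: p·4 + (1−p)·(-9) = 13p - 9
  -11p + 1 = 13p - 9  ⇒  -24p = -10  ⇒  p = 5/12.
At equilibrium Firm B is indifferent across columns, so Firm B's payoff equals the payoff from High: (5/12)·(-10) + (7/12)·1 = -43/12.

-43/12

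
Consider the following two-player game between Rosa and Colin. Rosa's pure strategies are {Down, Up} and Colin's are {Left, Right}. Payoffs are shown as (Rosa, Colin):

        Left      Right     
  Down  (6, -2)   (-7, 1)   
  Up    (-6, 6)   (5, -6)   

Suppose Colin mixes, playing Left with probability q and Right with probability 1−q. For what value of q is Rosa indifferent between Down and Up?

For Rosa to be willing to mix, Rosa must be indifferent between Down and Up, which pins down Colin's mix.
  Rosa's payoff from Down: q·6 + (1−q)·(-7) = 13q - 7
  Rosa's payoff from Up: q·(-6) + (1−q)·5 = -11q + 5
  13q - 7 = -11q + 5  ⇒  24q = 12  ⇒  q = 1/2.

q = 1/2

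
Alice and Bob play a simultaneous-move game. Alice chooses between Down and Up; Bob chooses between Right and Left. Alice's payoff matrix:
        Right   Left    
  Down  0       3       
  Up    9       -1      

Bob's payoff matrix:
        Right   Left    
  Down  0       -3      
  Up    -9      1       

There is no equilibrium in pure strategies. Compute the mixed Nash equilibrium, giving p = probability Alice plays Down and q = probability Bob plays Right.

Set Bob's expected payoff from Right equal to that from Left:
  Bob's payoff from Right: p·0 + (1−p)·(-9) = 9p - 9
  Bob's payoff from Left: p·(-3) + (1−p)·1 = -4p + 1
  9p - 9 = -4p + 1  ⇒  13p = 10  ⇒  p = 10/13.
Alice's indifference between Down and Up determines Bob's mixing probability q:
  Alice's payoff to Down: q·0 + (1−q)·3 = -3q + 3
  Alice's payoff to Up: q·9 + (1−q)·(-1) = 10q - 1
  -3q + 3 = 10q - 1  ⇒  -13q = -4  ⇒  q = 4/13.

p = 10/13, q = 4/13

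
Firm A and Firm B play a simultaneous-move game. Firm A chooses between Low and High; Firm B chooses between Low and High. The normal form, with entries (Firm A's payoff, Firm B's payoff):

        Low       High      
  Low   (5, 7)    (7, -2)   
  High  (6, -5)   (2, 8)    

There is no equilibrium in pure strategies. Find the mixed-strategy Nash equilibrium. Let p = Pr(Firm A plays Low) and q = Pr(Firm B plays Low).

For Firm B to be willing to mix, Firm B must be indifferent between Low and High, which pins down Firm A's mix.
  Firm B's expected payoff from Low: p·7 + (1−p)·(-5) = 12p - 5
  Firm B's expected payoff from High: p·(-2) + (1−p)·8 = -10p + 8
  12p - 5 = -10p + 8  ⇒  22p = 13  ⇒  p = 13/22.
Firm A's indifference between Low and High determines Firm B's mixing probability q:
  Firm A's payoff from Low: q·5 + (1−q)·7 = -2q + 7
  Firm A's payoff from High: q·6 + (1−q)·2 = 4q + 2
  -2q + 7 = 4q + 2  ⇒  -6q = -5  ⇒  q = 5/6.

p = 13/22, q = 5/6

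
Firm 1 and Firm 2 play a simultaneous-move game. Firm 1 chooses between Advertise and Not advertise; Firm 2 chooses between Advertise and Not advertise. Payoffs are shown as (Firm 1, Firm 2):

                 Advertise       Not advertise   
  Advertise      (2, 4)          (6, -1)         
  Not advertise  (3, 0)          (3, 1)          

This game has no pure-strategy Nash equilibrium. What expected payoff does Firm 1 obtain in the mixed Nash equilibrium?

In a mixed equilibrium Firm 1 is indifferent between Advertise and Not advertise; this condition fixes q.
  Firm 1's payoff to Advertise: q·2 + (1−q)·6 = -4q + 6
  Firm 1's payoff to Not advertise: q·3 + (1−q)·3 = 3
  -4q + 6 = 3  ⇒  -4q = -3  ⇒  q = 3/4.
At equilibrium Firm 1 is indifferent across rows, so Firm 1's payoff equals the payoff from Advertise: (3/4)·2 + (1/4)·6 = 3.

3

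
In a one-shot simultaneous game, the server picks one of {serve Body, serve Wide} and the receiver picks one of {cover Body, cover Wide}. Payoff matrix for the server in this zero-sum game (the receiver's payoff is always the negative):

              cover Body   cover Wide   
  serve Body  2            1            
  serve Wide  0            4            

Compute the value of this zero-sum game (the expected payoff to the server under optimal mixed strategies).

v = 8/5

In a mixed equilibrium the server is indifferent between serve Body and serve Wide; this condition fixes q.
  the server's payoff to serve Body: q·2 + (1−q)·1 = q + 1
  the server's payoff to serve Wide: q·0 + (1−q)·4 = -4q + 4
  q + 1 = -4q + 4  ⇒  5q = 3  ⇒  q = 3/5.
The value is the server's expected payoff against this mix (using serve Body): (3/5)·2 + (2/5)·1 = 8/5.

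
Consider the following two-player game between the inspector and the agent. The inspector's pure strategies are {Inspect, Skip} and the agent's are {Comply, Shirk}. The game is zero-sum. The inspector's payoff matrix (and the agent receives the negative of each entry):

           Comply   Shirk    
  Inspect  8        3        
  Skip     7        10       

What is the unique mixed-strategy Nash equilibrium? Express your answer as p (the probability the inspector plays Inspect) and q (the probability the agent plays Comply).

The agent's indifference between Comply and Shirk determines the inspector's mixing probability p:
  the agent's expected payoff from Comply: p·(-8) + (1−p)·(-7) = -p - 7
  the agent's expected payoff from Shirk: p·(-3) + (1−p)·(-10) = 7p - 10
  -p - 7 = 7p - 10  ⇒  -8p = -3  ⇒  p = 3/8.
Set the inspector's expected payoff from Inspect equal to that from Skip:
  the inspector's payoff to Inspect: q·8 + (1−q)·3 = 5q + 3
  the inspector's payoff to Skip: q·7 + (1−q)·10 = -3q + 10
  5q + 3 = -3q + 10  ⇒  8q = 7  ⇒  q = 7/8.

p = 3/8, q = 7/8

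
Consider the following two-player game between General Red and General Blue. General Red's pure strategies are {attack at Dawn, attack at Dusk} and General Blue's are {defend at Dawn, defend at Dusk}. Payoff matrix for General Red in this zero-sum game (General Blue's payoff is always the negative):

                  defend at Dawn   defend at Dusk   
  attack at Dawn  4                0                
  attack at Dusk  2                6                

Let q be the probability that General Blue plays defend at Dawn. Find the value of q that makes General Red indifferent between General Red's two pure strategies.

General Blue's mix must leave General Red indifferent between attack at Dawn and attack at Dusk.
  General Red's payoff from attack at Dawn: q·4 + (1−q)·0 = 4q
  General Red's payoff from attack at Dusk: q·2 + (1−q)·6 = -4q + 6
  4q = -4q + 6  ⇒  8q = 6  ⇒  q = 3/4.

q = 3/4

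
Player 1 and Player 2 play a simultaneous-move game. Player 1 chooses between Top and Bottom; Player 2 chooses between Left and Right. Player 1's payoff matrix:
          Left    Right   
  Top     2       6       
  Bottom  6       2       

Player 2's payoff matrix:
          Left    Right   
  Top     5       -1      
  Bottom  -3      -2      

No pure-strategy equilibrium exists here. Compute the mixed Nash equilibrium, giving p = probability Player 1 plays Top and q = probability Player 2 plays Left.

p = 1/7, q = 1/2

Player 1's mix must leave Player 2 indifferent between Left and Right.
  Player 2's expected payoff from Left: p·5 + (1−p)·(-3) = 8p - 3
  Player 2's expected payoff from Right: p·(-1) + (1−p)·(-2) = p - 2
  8p - 3 = p - 2  ⇒  7p = 1  ⇒  p = 1/7.
Set Player 1's expected payoff from Top equal to that from Bottom:
  Player 1's expected payoff from Top: q·2 + (1−q)·6 = -4q + 6
  Player 1's expected payoff from Bottom: q·6 + (1−q)·2 = 4q + 2
  -4q + 6 = 4q + 2  ⇒  -8q = -4  ⇒  q = 1/2.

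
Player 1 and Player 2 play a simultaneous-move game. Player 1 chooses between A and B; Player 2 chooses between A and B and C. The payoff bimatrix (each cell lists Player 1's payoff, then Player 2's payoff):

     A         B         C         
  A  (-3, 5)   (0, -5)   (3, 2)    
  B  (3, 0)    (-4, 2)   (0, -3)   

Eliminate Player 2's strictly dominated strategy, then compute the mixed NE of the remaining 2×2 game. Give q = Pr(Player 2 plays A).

Player 2's strategy C is strictly dominated by A: 5 > 2 and 0 > -3. Eliminate C.
Player 1's indifference between A and B determines Player 2's mixing probability q:
  Player 1's payoff to A: q·(-3) + (1−q)·0 = -3q
  Player 1's payoff to B: q·3 + (1−q)·(-4) = 7q - 4
  -3q = 7q - 4  ⇒  -10q = -4  ⇒  q = 2/5.

q = 2/5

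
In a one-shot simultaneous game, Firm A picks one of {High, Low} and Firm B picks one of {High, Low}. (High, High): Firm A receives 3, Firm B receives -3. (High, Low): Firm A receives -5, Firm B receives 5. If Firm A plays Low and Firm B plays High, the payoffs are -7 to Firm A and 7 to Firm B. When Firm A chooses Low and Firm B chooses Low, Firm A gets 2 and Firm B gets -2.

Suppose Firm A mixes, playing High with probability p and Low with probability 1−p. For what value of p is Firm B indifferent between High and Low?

p = 9/17

Firm A's mix must leave Firm B indifferent between High and Low.
  Firm B's expected payoff from High: p·(-3) + (1−p)·7 = -10p + 7
  Firm B's expected payoff from Low: p·5 + (1−p)·(-2) = 7p - 2
  -10p + 7 = 7p - 2  ⇒  -17p = -9  ⇒  p = 9/17.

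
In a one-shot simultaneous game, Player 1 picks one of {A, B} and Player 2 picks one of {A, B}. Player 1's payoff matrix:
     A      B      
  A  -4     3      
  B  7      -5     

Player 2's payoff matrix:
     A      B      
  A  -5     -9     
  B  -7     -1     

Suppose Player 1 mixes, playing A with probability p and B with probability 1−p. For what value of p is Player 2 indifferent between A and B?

For Player 2 to be willing to mix, Player 2 must be indifferent between A and B, which pins down Player 1's mix.
  Player 2's payoff from A: p·(-5) + (1−p)·(-7) = 2p - 7
  Player 2's payoff from B: p·(-9) + (1−p)·(-1) = -8p - 1
  2p - 7 = -8p - 1  ⇒  10p = 6  ⇒  p = 3/5.

p = 3/5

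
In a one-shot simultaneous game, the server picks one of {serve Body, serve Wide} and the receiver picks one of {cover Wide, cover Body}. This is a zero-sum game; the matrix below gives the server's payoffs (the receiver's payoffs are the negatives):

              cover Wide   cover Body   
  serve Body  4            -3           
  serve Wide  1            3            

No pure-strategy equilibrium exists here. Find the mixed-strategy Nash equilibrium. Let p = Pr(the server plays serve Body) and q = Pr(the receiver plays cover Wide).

p = 2/9, q = 2/3

The receiver's indifference between cover Wide and cover Body determines the server's mixing probability p:
  the receiver's expected payoff from cover Wide: p·(-4) + (1−p)·(-1) = -3p - 1
  the receiver's expected payoff from cover Body: p·3 + (1−p)·(-3) = 6p - 3
  -3p - 1 = 6p - 3  ⇒  -9p = -2  ⇒  p = 2/9.
In a mixed equilibrium the server is indifferent between serve Body and serve Wide; this condition fixes q.
  the server's payoff from serve Body: q·4 + (1−q)·(-3) = 7q - 3
  the server's payoff from serve Wide: q·1 + (1−q)·3 = -2q + 3
  7q - 3 = -2q + 3  ⇒  9q = 6  ⇒  q = 2/3.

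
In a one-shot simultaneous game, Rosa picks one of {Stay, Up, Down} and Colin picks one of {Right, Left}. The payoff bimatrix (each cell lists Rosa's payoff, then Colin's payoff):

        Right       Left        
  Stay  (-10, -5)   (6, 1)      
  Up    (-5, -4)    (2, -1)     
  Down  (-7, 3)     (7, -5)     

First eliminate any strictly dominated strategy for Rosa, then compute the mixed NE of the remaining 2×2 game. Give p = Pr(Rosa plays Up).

Rosa's strategy Stay is strictly dominated by Down: -7 > -10 and 7 > 6. Eliminate Stay.
Colin's indifference between Right and Left determines Rosa's mixing probability p:
  Colin's expected payoff from Right: p·(-4) + (1−p)·3 = -7p + 3
  Colin's expected payoff from Left: p·(-1) + (1−p)·(-5) = 4p - 5
  -7p + 3 = 4p - 5  ⇒  -11p = -8  ⇒  p = 8/11.

p = 8/11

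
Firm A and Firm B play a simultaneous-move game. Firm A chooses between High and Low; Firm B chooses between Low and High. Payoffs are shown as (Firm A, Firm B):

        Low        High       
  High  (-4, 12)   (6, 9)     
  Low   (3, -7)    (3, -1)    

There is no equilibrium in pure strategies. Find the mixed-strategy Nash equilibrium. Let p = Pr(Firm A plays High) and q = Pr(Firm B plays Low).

In a mixed equilibrium Firm B is indifferent between Low and High; this condition fixes p.
  Firm B's payoff from Low: p·12 + (1−p)·(-7) = 19p - 7
  Firm B's payoff from High: p·9 + (1−p)·(-1) = 10p - 1
  19p - 7 = 10p - 1  ⇒  9p = 6  ⇒  p = 2/3.
Firm B's mix must leave Firm A indifferent between High and Low.
  Firm A's payoff from High: q·(-4) + (1−q)·6 = -10q + 6
  Firm A's payoff from Low: q·3 + (1−q)·3 = 3
  -10q + 6 = 3  ⇒  -10q = -3  ⇒  q = 3/10.

p = 2/3, q = 3/10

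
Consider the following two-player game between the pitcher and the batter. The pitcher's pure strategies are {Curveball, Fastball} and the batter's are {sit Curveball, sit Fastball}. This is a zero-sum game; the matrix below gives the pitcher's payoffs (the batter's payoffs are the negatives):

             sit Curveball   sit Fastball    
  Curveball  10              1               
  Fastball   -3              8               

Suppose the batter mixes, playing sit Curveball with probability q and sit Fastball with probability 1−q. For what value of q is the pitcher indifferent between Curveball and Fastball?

In a mixed equilibrium the pitcher is indifferent between Curveball and Fastball; this condition fixes q.
  the pitcher's expected payoff from Curveball: q·10 + (1−q)·1 = 9q + 1
  the pitcher's expected payoff from Fastball: q·(-3) + (1−q)·8 = -11q + 8
  9q + 1 = -11q + 8  ⇒  20q = 7  ⇒  q = 7/20.

q = 7/20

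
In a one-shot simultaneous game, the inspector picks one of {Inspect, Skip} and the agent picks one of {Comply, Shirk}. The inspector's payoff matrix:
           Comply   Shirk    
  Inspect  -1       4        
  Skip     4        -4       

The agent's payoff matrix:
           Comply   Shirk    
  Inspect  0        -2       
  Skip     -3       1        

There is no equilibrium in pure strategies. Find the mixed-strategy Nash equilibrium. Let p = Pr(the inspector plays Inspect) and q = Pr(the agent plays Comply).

p = 2/3, q = 8/13

Set the agent's expected payoff from Comply equal to that from Shirk:
  the agent's payoff from Comply: p·0 + (1−p)·(-3) = 3p - 3
  the agent's payoff from Shirk: p·(-2) + (1−p)·1 = -3p + 1
  3p - 3 = -3p + 1  ⇒  6p = 4  ⇒  p = 2/3.
For the inspector to be willing to mix, the inspector must be indifferent between Inspect and Skip, which pins down the agent's mix.
  the inspector's expected payoff from Inspect: q·(-1) + (1−q)·4 = -5q + 4
  the inspector's expected payoff from Skip: q·4 + (1−q)·(-4) = 8q - 4
  -5q + 4 = 8q - 4  ⇒  -13q = -8  ⇒  q = 8/13.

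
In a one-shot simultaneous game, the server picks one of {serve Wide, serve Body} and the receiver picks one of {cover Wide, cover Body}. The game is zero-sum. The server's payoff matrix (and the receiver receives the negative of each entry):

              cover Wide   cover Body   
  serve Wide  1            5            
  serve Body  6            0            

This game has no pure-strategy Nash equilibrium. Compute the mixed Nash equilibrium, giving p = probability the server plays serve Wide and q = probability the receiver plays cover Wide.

p = 3/5, q = 1/2

The receiver's indifference between cover Wide and cover Body determines the server's mixing probability p:
  the receiver's payoff to cover Wide: p·(-1) + (1−p)·(-6) = 5p - 6
  the receiver's payoff to cover Body: p·(-5) + (1−p)·0 = -5p
  5p - 6 = -5p  ⇒  10p = 6  ⇒  p = 3/5.
The server's indifference between serve Wide and serve Body determines the receiver's mixing probability q:
  the server's payoff from serve Wide: q·1 + (1−q)·5 = -4q + 5
  the server's payoff from serve Body: q·6 + (1−q)·0 = 6q
  -4q + 5 = 6q  ⇒  -10q = -5  ⇒  q = 1/2.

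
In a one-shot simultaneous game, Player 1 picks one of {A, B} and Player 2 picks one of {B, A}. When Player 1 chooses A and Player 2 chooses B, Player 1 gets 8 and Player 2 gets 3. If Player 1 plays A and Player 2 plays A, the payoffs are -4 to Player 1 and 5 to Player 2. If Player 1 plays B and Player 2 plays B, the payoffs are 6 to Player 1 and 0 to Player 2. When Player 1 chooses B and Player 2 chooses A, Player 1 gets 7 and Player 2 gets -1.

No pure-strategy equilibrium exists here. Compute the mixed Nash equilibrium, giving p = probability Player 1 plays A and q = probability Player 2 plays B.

Player 2's indifference between B and A determines Player 1's mixing probability p:
  Player 2's payoff from B: p·3 + (1−p)·0 = 3p
  Player 2's payoff from A: p·5 + (1−p)·(-1) = 6p - 1
  3p = 6p - 1  ⇒  -3p = -1  ⇒  p = 1/3.
Set Player 1's expected payoff from A equal to that from B:
  Player 1's expected payoff from A: q·8 + (1−q)·(-4) = 12q - 4
  Player 1's expected payoff from B: q·6 + (1−q)·7 = -q + 7
  12q - 4 = -q + 7  ⇒  13q = 11  ⇒  q = 11/13.

p = 1/3, q = 11/13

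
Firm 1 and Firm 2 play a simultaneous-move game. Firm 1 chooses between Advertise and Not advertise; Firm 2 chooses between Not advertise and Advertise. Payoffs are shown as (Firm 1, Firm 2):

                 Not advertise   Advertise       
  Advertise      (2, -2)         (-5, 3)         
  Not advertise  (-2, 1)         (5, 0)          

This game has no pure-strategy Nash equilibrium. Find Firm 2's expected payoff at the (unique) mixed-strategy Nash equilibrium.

For Firm 2 to be willing to mix, Firm 2 must be indifferent between Not advertise and Advertise, which pins down Firm 1's mix.
  Firm 2's payoff from Not advertise: p·(-2) + (1−p)·1 = -3p + 1
  Firm 2's payoff from Advertise: p·3 + (1−p)·0 = 3p
  -3p + 1 = 3p  ⇒  -6p = -1  ⇒  p = 1/6.
At equilibrium Firm 2 is indifferent across columns, so Firm 2's payoff equals the payoff from Not advertise: (1/6)·(-2) + (5/6)·1 = 1/2.

1/2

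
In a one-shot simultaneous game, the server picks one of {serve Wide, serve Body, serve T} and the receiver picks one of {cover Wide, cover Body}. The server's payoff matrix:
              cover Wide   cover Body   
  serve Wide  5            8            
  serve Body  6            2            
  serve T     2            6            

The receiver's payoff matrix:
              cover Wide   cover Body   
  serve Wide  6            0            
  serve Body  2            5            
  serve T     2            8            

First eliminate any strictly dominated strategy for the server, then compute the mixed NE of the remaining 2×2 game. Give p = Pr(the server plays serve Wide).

p = 1/3

The server's strategy serve T is strictly dominated by serve Wide: 5 > 2 and 8 > 6. Eliminate serve T.
In a mixed equilibrium the receiver is indifferent between cover Wide and cover Body; this condition fixes p.
  the receiver's payoff from cover Wide: p·6 + (1−p)·2 = 4p + 2
  the receiver's payoff from cover Body: p·0 + (1−p)·5 = -5p + 5
  4p + 2 = -5p + 5  ⇒  9p = 3  ⇒  p = 1/3.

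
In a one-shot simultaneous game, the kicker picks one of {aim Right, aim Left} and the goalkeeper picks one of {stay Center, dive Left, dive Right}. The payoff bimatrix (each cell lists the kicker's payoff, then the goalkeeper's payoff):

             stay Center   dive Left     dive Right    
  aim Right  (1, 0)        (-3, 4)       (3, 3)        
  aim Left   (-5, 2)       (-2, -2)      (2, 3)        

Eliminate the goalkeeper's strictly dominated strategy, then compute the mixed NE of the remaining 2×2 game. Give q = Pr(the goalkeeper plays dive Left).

q = 1/2

The goalkeeper's strategy stay Center is strictly dominated by dive Right: 3 > 0 and 3 > 2. Eliminate stay Center.
The kicker's indifference between aim Right and aim Left determines the goalkeeper's mixing probability q:
  the kicker's payoff from aim Right: q·(-3) + (1−q)·3 = -6q + 3
  the kicker's payoff from aim Left: q·(-2) + (1−q)·2 = -4q + 2
  -6q + 3 = -4q + 2  ⇒  -2q = -1  ⇒  q = 1/2.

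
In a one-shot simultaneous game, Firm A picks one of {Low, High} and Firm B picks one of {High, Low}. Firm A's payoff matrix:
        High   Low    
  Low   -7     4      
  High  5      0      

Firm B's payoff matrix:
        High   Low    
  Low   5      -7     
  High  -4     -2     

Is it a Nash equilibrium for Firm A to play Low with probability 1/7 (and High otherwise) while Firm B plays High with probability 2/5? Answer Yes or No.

Given Firm B's mix q = 2/5, Firm A's payoff from Low is -2/5 but from High is 2. Firm A strictly prefers High, so Firm A would not mix.
So the proposed profile is not a Nash equilibrium.

No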